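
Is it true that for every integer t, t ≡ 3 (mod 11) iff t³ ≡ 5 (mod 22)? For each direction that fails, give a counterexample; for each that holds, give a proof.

Not equivalent: only (⇐) holds.

(⇒) This fails: take t = 14. Then 14 ≡ 3 (mod 11), but 14³ = 2744 ≡ 16 (mod 22), not 5.

(⇐) Conversely, the residues r modulo 22 with r³ ≡ 5 (mod 22) are exactly {3}, and each is ≡ 3 (mod 11).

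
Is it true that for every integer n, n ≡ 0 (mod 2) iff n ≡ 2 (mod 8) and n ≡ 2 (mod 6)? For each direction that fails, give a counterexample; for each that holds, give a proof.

Only the converse holds.

(⟹) This fails: n = 0 gives 0 ≡ 0 (mod 2) but 0 ≡ 0 (mod 8), so the conjunction on the right does not hold.

(⟸) Conversely, if n ≡ 2 (mod 8) and n ≡ 2 (mod 6), then by the Chinese remainder theorem n ≡ 2 (mod 24). Since 2 ≡ 0 (mod 2) and 2 ∣ 24, we get n ≡ 0 (mod 2).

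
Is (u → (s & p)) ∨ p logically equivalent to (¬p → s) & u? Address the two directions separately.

Neither direction holds.

(⟹) This fails. Under s = F, p = F, u = F, the left side is true but the right side is false.

(⟸) This fails. Under s = T, p = F, u = T, the left side is false but the right side is true.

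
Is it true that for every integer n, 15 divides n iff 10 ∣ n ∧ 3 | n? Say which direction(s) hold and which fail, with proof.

[⇒] This fails: take n = 15. Certainly 15 ∣ 15, but 10 ∤ 15.

[⇐] Suppose 10 ∣ n and 3 ∣ n. Any common multiple of 10 and 3 is a multiple of their lcm; here gcd(10, 3) = 1, so lcm(10, 3) = 10·3 = 30, so 30 ∣ n. Since 15 ∣ 30, it follows that 15 ∣ n.

The forward direction fails; the converse holds.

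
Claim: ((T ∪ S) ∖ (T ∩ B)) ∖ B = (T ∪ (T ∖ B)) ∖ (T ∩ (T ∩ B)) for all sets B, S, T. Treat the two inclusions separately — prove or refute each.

(⊆) fails; (⊇) holds.

(⟸) Let x ∈ (T ∪ (T ∖ B)) ∖ (T ∩ (T ∩ B)). Then either x ∈ T and x ∉ B, S; or x ∈ S ∩ T and x ∉ B. In each case x ∈ ((T ∪ S) ∖ (T ∩ B)) ∖ B, so (T ∪ (T ∖ B)) ∖ (T ∩ (T ∩ B)) ⊆ ((T ∪ S) ∖ (T ∩ B)) ∖ B.

(⟹) This inclusion fails. Take B = ∅, S = {1}, T = ∅; then 1 ∈ ((T ∪ S) ∖ (T ∩ B)) ∖ B but 1 ∉ (T ∪ (T ∖ B)) ∖ (T ∩ (T ∩ B)).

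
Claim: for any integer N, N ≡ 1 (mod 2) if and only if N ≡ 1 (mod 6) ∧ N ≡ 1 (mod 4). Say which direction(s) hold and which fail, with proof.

Not equivalent: only (⇐) holds.

(→) This fails: N = 3 gives 3 ≡ 1 (mod 2) but 3 ≡ 3 (mod 6), so the conjunction on the right does not hold.

(←) Conversely, if N ≡ 1 (mod 6) and N ≡ 1 (mod 4), then by the Chinese remainder theorem N ≡ 1 (mod 12). Since 1 ≡ 1 (mod 2) and 2 ∣ 12, we get N ≡ 1 (mod 2).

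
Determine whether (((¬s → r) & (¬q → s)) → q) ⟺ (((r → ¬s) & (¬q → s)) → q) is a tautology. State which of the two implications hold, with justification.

(⟹) Assume the antecedent. If s is true, the antecedent forces (r = F, s = T, q = T) or (r = T, s = T, q = T), and ((r → ¬s) & (¬q → s)) → q holds there. If s is false, ((r → ¬s) & (¬q → s)) → q reduces to true regardless of the other variables. Either way ((r → ¬s) & (¬q → s)) → q holds.

(⟸) This fails. Under r = T, s = T, q = F, the left side is false but the right side is true.

(⇒) holds; (⇐) fails.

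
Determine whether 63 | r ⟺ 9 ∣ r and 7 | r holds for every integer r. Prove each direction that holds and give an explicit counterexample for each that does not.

Both directions hold; the statement is true.

[⇒] If 63 ∣ r, write r = 63q. Since 63 = 7·9, r = 9·(7q), so 9 ∣ r; and since 63 = 9·7, r = 7·(9q), so 7 ∣ r.

[⇐] Suppose 9 ∣ r and 7 ∣ r. Any common multiple of 9 and 7 is a multiple of their lcm; here gcd(9, 7) = 1, so lcm(9, 7) = 9·7 = 63, so 63 ∣ r.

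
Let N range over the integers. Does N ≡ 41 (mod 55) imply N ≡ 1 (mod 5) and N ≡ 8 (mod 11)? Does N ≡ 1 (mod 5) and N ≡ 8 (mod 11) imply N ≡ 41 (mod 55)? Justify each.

(⇒) Suppose N ≡ 41 (mod 55); write N = 55j + 41. Since 5 ∣ 55, reducing mod 5 gives N ≡ 41 ≡ 1 (mod 5); since 11 ∣ 55, reducing mod 11 gives N ≡ 41 ≡ 8 (mod 11).

(⇐) Conversely, if N ≡ 1 (mod 5) and N ≡ 8 (mod 11), then by the Chinese remainder theorem N ≡ 41 (mod 55). This is exactly N ≡ 41 (mod 55).

Equivalent; both directions hold.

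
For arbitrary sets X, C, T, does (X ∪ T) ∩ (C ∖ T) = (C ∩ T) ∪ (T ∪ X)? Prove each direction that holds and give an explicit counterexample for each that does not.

Reverse inclusion. This inclusion fails. Take X = {1}, C = ∅, T = ∅; then 1 ∈ (C ∩ T) ∪ (T ∪ X) but 1 ∉ (X ∪ T) ∩ (C ∖ T).

Forward inclusion. Let x ∈ (X ∪ T) ∩ (C ∖ T). Then x ∈ X ∩ C and x ∉ T, from which x ∈ (C ∩ T) ∪ (T ∪ X).

Only the forward inclusion holds.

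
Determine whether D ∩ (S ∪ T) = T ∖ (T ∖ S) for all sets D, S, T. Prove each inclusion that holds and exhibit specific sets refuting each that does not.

(⊆) This inclusion fails. Take D = {1}, S = {1}, T = ∅; then 1 ∈ D ∩ (S ∪ T) but 1 ∉ T ∖ (T ∖ S).

(⊇) This inclusion fails. Take D = ∅, S = {1}, T = {1}; then 1 ∈ T ∖ (T ∖ S) but 1 ∉ D ∩ (S ∪ T).

(⊆) fails and (⊇) fails.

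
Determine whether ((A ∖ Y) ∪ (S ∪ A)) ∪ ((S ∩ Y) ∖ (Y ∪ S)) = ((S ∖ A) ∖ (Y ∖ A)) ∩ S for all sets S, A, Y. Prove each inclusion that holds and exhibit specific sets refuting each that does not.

Only the reverse inclusion holds.

(⟸) Let x ∈ ((S ∖ A) ∖ (Y ∖ A)) ∩ S. Then x ∈ S and x ∉ A, Y, from which x ∈ ((A ∖ Y) ∪ (S ∪ A)) ∪ ((S ∩ Y) ∖ (Y ∪ S)).

(⟹) This inclusion fails. Take S = ∅, A = {1}, Y = ∅; then 1 ∈ ((A ∖ Y) ∪ (S ∪ A)) ∪ ((S ∩ Y) ∖ (Y ∪ S)) but 1 ∉ ((S ∖ A) ∖ (Y ∖ A)) ∩ S.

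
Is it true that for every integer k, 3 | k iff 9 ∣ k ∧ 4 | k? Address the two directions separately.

[⇒] This fails: take k = 3. Certainly 3 ∣ 3, but 9 ∤ 3.

[⇐] Suppose 9 ∣ k and 4 ∣ k. Any common multiple of 9 and 4 is a multiple of their lcm; here gcd(9, 4) = 1, so lcm(9, 4) = 9·4 = 36, so 36 ∣ k. Since 3 ∣ 36, it follows that 3 ∣ k.

Only the converse holds.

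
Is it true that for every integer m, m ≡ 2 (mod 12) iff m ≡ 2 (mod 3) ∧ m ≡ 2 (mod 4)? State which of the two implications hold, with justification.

Equivalent; both directions hold.

[⇒] Suppose m ≡ 2 (mod 12); write m = 12j + 2. Since 3 ∣ 12, reducing mod 3 gives m ≡ 2 (mod 3); since 4 ∣ 12, reducing mod 4 gives m ≡ 2 (mod 4).

[⇐] Conversely, if m ≡ 2 (mod 3) and m ≡ 2 (mod 4), then by the Chinese remainder theorem m ≡ 2 (mod 12). This is exactly m ≡ 2 (mod 12).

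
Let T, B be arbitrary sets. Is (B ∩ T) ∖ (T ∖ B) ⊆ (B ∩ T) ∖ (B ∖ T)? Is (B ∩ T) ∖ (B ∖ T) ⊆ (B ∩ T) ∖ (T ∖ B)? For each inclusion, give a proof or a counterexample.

(⊇) Let x ∈ (B ∩ T) ∖ (B ∖ T). Then x ∈ T ∩ B, from which x ∈ (B ∩ T) ∖ (T ∖ B).

(⊆) Let x ∈ (B ∩ T) ∖ (T ∖ B). Then x ∈ T ∩ B, from which x ∈ (B ∩ T) ∖ (B ∖ T).

Both inclusions hold.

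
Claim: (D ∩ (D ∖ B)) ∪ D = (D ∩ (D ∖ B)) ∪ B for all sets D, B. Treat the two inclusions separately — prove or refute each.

(⊆) holds; (⊇) fails.

Reverse inclusion. This inclusion fails. Take D = ∅, B = {1}; then 1 ∈ (D ∩ (D ∖ B)) ∪ B but 1 ∉ (D ∩ (D ∖ B)) ∪ D.

Forward inclusion. Let x ∈ (D ∩ (D ∖ B)) ∪ D. Then either x ∈ D and x ∉ B; or x ∈ D ∩ B. In each case x ∈ (D ∩ (D ∖ B)) ∪ B, so (D ∩ (D ∖ B)) ∪ D ⊆ (D ∩ (D ∖ B)) ∪ B.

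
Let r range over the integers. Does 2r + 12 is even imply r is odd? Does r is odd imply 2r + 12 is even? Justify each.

[⇒] This fails: take r = 6. Then 2r + 12 = 24, which is even, yet r = 6 is even, not odd.

[⇐] Suppose r is odd. Since 2 is even, 2r is even for every r, so 2r + 12 has the same parity as 12, which is even. Hence 2r + 12 is even.

(⇒) fails; (⇐) holds.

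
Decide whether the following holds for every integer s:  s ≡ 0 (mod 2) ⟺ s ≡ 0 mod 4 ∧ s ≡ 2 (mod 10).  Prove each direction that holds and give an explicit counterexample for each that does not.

[⇒] This fails: s = 0 gives 0 ≡ 0 (mod 2) but 0 ≡ 0 (mod 10), so the conjunction on the right does not hold.

[⇐] Conversely, if s ≡ 0 (mod 4) and s ≡ 2 (mod 10), then by the Chinese remainder theorem s ≡ 12 (mod 20). Since 12 ≡ 0 (mod 2) and 2 ∣ 20, we get s ≡ 0 (mod 2).

Not equivalent: only (⇐) holds.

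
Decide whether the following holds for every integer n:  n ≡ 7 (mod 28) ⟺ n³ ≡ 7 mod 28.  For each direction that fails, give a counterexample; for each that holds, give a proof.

Converse. Suppose n³ ≡ 7 (mod 28). The only residue r in {0, …, 27} with r³ ≡ 7 (mod 28) is r = 7, so n ≡ 7 (mod 28).

Forward direction. Suppose n ≡ 7 (mod 28). Write n = 28j + 7. Then (28j + 7)³ = 21952j³ + 16464j² + 4116j + 343 = 28(784j³ + 588j² + 147j + 12) + 7, so n³ ≡ 7 (mod 28).

The biconditional holds.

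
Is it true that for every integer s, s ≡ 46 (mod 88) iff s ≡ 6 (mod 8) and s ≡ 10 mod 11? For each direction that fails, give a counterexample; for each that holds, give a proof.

(⇒) This fails: s = 46 gives 46 ≡ 46 (mod 88) but 46 ≡ 2 (mod 11), so the conjunction on the right does not hold.

(⇐) This fails: s = 54 satisfies both congruences on the right (54 ≡ 6 mod 8 and 54 ≡ 10 mod 11) yet 54 ≡ 54 (mod 88), not 46.

Neither direction holds.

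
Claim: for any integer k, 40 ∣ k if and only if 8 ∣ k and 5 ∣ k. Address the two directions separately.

The biconditional holds.

(⇒) If 40 ∣ k, write k = 40q. Since 40 = 5·8, k = 8·(5q), so 8 ∣ k; and since 40 = 8·5, k = 5·(8q), so 5 ∣ k.

(⇐) Suppose 8 ∣ k and 5 ∣ k. Any common multiple of 8 and 5 is a multiple of their lcm; here gcd(8, 5) = 1, so lcm(8, 5) = 8·5 = 40, so 40 ∣ k.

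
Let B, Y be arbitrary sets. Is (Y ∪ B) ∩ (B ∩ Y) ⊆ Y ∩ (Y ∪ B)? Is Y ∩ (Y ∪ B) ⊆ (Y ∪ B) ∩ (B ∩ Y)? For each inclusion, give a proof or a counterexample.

(⊆) Let x ∈ (Y ∪ B) ∩ (B ∩ Y). Then x ∈ B ∩ Y, from which x ∈ Y ∩ (Y ∪ B).

(⊇) This inclusion fails. Take B = ∅, Y = {1}; then 1 ∈ Y ∩ (Y ∪ B) but 1 ∉ (Y ∪ B) ∩ (B ∩ Y).

(⊆) holds; (⊇) fails.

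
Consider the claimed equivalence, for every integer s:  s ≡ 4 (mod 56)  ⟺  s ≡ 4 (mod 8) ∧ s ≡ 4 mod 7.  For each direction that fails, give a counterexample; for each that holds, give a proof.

The biconditional holds.

(⇒) Suppose s ≡ 4 (mod 56); write s = 56j + 4. Since 8 ∣ 56, reducing mod 8 gives s ≡ 4 (mod 8); since 7 ∣ 56, reducing mod 7 gives s ≡ 4 (mod 7).

(⇐) Conversely, if s ≡ 4 (mod 8) and s ≡ 4 (mod 7), then by the Chinese remainder theorem s ≡ 4 (mod 56). This is exactly s ≡ 4 (mod 56).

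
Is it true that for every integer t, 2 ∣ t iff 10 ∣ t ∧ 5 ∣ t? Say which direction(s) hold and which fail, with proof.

Only the reverse direction holds.

[⇒] This fails: take t = 2. Certainly 2 ∣ 2, but 10 ∤ 2.

[⇐] Suppose 10 ∣ t and 5 ∣ t. Any common multiple of 10 and 5 is a multiple of their lcm; here lcm(10, 5) = 10·5/gcd(10, 5) = 50/5 = 10, so 10 ∣ t. Since 2 ∣ 10, it follows that 2 ∣ t.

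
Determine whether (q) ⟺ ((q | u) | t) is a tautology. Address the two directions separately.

(⇒) holds; (⇐) fails.

Forward direction. Assume the antecedent. If t is true, (q | u) | t reduces to true regardless of the other variables. If t is false, the antecedent forces (t = F, q = T, u = F) or (t = F, q = T, u = T), and (q | u) | t holds there. Either way (q | u) | t holds.

Converse. This fails. Under t = T, q = F, u = F, the left side is false but the right side is true.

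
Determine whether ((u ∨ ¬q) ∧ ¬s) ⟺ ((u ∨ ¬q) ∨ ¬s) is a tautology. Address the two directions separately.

Only the forward implication holds.

(→) Assume the antecedent. If u is true, (u ∨ ¬q) ∨ ¬s reduces to true regardless of the other variables. If u is false, the antecedent forces (u = F, s = F, q = F), and (u ∨ ¬q) ∨ ¬s holds there. Either way (u ∨ ¬q) ∨ ¬s holds.

(←) This fails. Under u = F, s = T, q = F, the left side is false but the right side is true.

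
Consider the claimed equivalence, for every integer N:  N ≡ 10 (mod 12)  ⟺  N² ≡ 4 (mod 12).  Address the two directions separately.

(⇒) Suppose N ≡ 10 (mod 12). Write N = 12j + 10. Then (12j + 10)² = 144j² + 240j + 100 = 12(12j² + 20j + 8) + 4, so N² ≡ 4 (mod 12).

(⇐) This fails: take N = 2. Then 2² = 4 ≡ 4 (mod 12), yet 2 ≡ 2 (mod 12), not 10.

(⇒) holds; (⇐) fails.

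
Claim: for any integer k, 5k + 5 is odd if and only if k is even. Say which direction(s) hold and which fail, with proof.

The biconditional holds.

(→) Suppose 5k + 5 is odd. Since 5 is odd, 5k and k have the same parity, so 5k + 5 ≡ k + 5 (mod 2). As 5 is odd, 5k + 5 is odd exactly when k is even. Thus k is even.

(←) Conversely, suppose k is even; write k = 2j. Then 5k + 5 = 5·(2j) + 5 = 2·5j + 5, which is odd.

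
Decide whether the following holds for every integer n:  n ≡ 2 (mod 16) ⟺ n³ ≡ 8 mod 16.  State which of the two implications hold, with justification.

[⇒] Suppose n ≡ 2 (mod 16). Write n = 16j + 2. Then (16j + 2)³ = 4096j³ + 1536j² + 192j + 8 = 16(256j³ + 96j² + 12j) + 8, so n³ ≡ 8 (mod 16).

[⇐] This fails: take n = 6. Then 6³ = 216 ≡ 8 (mod 16), yet 6 ≡ 6 (mod 16), not 2.

Only the forward implication holds.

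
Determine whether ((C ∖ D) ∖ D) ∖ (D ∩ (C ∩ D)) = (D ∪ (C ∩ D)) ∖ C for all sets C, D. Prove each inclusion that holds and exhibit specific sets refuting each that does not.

Forward inclusion. This inclusion fails. Take C = {1}, D = ∅; then 1 ∈ ((C ∖ D) ∖ D) ∖ (D ∩ (C ∩ D)) but 1 ∉ (D ∪ (C ∩ D)) ∖ C.

Reverse inclusion. This inclusion fails. Take C = ∅, D = {1}; then 1 ∈ (D ∪ (C ∩ D)) ∖ C but 1 ∉ ((C ∖ D) ∖ D) ∖ (D ∩ (C ∩ D)).

(⊆) fails and (⊇) fails.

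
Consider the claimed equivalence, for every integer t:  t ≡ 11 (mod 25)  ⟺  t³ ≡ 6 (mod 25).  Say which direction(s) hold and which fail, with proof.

Both directions hold; the statement is true.

[⇒] Suppose t ≡ 11 (mod 25). Write t = 25j + 11. Then (25j + 11)³ = 15625j³ + 20625j² + 9075j + 1331 = 25(625j³ + 825j² + 363j + 53) + 6, so t³ ≡ 6 (mod 25).

[⇐] Conversely, suppose t³ ≡ 6 (mod 25). The only residue r in {0, …, 24} with r³ ≡ 6 (mod 25) is r = 11, so t ≡ 11 (mod 25).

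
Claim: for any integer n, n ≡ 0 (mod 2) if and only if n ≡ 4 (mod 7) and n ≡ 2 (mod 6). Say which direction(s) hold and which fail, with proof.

(⇒) fails; (⇐) holds.

(⟸) If n ≡ 4 (mod 7) and n ≡ 2 (mod 6), then by the Chinese remainder theorem n ≡ 32 (mod 42). Since 32 ≡ 0 (mod 2) and 2 ∣ 42, we get n ≡ 0 (mod 2).

(⟹) This fails: n = 0 gives 0 ≡ 0 (mod 2) but 0 ≡ 0 (mod 7), so the conjunction on the right does not hold.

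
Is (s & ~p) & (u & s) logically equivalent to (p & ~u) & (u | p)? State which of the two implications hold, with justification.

Both directions fail.

(⇒) This fails. Under p = F, u = T, s = T, the left side is true but the right side is false.

(⇐) This fails. Under p = T, u = F, s = F, the left side is false but the right side is true.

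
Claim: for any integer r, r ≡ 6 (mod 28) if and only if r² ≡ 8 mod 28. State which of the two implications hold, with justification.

Not equivalent: only (⇒) holds.

[⇒] Suppose r ≡ 6 (mod 28). Write r = 28j + 6. Then (28j + 6)² = 784j² + 336j + 36 = 28(28j² + 12j + 1) + 8, so r² ≡ 8 (mod 28).

[⇐] This fails: take r = 8. Then 8² = 64 ≡ 8 (mod 28), yet 8 ≡ 8 (mod 28), not 6.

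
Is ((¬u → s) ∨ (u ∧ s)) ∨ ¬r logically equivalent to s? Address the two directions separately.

Only the converse holds.

(⇒) This fails. Under s = F, u = F, r = F, the left side is true but the right side is false.

(⇐) Assume the antecedent. If s is true, ((¬u → s) ∨ (u ∧ s)) ∨ ¬r reduces to true regardless of the other variables. If s is false, the antecedent cannot hold. Either way ((¬u → s) ∨ (u ∧ s)) ∨ ¬r holds.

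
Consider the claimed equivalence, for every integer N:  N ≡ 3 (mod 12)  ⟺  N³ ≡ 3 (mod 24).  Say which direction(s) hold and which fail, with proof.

(⟹) This fails: take N = 15. Then 15 ≡ 3 (mod 12), but 15³ = 3375 ≡ 15 (mod 24), not 3.

(⟸) Conversely, the residues r modulo 24 with r³ ≡ 3 (mod 24) are exactly {3}, and each is ≡ 3 (mod 12).

Only the reverse direction holds.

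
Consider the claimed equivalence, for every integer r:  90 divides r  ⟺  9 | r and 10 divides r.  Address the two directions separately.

Both directions hold.

(⇒) If 90 ∣ r, write r = 90q. Since 90 = 10·9, r = 9·(10q), so 9 ∣ r; and since 90 = 9·10, r = 10·(9q), so 10 ∣ r.

(⇐) Suppose 9 ∣ r and 10 ∣ r. Any common multiple of 9 and 10 is a multiple of their lcm; here gcd(9, 10) = 1, so lcm(9, 10) = 9·10 = 90, so 90 ∣ r.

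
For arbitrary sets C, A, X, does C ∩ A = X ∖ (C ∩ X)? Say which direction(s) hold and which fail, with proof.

Neither inclusion holds.

Forward inclusion. This inclusion fails. Take C = {1}, A = {1}, X = ∅; then 1 ∈ C ∩ A but 1 ∉ X ∖ (C ∩ X).

Reverse inclusion. This inclusion fails. Take C = ∅, A = ∅, X = {1}; then 1 ∈ X ∖ (C ∩ X) but 1 ∉ C ∩ A.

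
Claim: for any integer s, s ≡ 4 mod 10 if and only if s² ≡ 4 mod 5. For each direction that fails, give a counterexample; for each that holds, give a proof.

(→) This fails: take s = 4. Then 4 ≡ 4 (mod 10), but 4² = 16 ≡ 1 (mod 5), not 4.

(←) This fails: take s = 2. Then 2² = 4 ≡ 4 (mod 5), yet 2 ≡ 2 (mod 10), not 4.

(⇒) fails and (⇐) fails.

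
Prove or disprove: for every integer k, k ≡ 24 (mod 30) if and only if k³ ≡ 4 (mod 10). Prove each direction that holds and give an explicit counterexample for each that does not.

The forward direction holds; the converse fails.

[⇒] Suppose k ≡ 24 (mod 30). Then k³ ≡ 24³ = 13824 (mod 30), and since 10 ∣ 30, also k³ ≡ 4 (mod 10).

[⇐] This fails: take k = 4. Then 4³ = 64 ≡ 4 (mod 10), yet 4 ≡ 4 (mod 30), not 24.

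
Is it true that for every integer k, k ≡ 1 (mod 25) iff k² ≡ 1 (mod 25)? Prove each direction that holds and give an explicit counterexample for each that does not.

Converse. This fails: take k = 24. Then 24² = 576 ≡ 1 (mod 25), yet 24 ≡ 24 (mod 25), not 1.

Forward direction. Suppose k ≡ 1 (mod 25). Write k = 25j + 1. Then (25j + 1)² = 625j² + 50j + 1 = 25(25j² + 2j) + 1, so k² ≡ 1 (mod 25).

Not equivalent: only (⇒) holds.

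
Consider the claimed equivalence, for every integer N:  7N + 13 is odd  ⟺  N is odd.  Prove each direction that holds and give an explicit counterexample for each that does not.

Forward direction. This fails: N = 2 gives 7N + 13 = 27, which is odd, but 2 is even, not odd.

Converse. This also fails: N = 3 is odd, but 7N + 13 = 34 is even, not odd.

Neither direction holds.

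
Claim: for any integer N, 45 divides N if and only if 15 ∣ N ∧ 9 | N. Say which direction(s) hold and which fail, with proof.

[⇒] If 45 ∣ N, write N = 45q. Since 45 = 3·15, N = 15·(3q), so 15 ∣ N; and since 45 = 5·9, N = 9·(5q), so 9 ∣ N.

[⇐] Suppose 15 ∣ N and 9 ∣ N. Any common multiple of 15 and 9 is a multiple of their lcm; here lcm(15, 9) = 15·9/gcd(15, 9) = 135/3 = 45, so 45 ∣ N.

The biconditional holds.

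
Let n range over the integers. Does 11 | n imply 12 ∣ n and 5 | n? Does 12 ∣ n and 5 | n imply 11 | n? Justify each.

(⇒) fails and (⇐) fails.

Forward direction. This fails: take n = 11. Certainly 11 ∣ 11, but 12 ∤ 11.

Converse. This fails: take n = 60. Both 12 ∣ 60 and 5 ∣ 60, yet 60 is not a multiple of 11 (since 60 = 5·11 + 5), so 11 ∤ 60.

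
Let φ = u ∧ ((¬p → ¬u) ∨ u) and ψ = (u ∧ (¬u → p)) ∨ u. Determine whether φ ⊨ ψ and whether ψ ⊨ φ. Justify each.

(←) Assume the antecedent. If u is true, u ∧ ((¬p → ¬u) ∨ u) reduces to true regardless of the other variables. If u is false, the antecedent cannot hold. Either way u ∧ ((¬p → ¬u) ∨ u) holds.

(→) Assume the antecedent. If u is true, (u ∧ (¬u → p)) ∨ u reduces to true regardless of the other variables. If u is false, the antecedent cannot hold. Either way (u ∧ (¬u → p)) ∨ u holds.

Both implications hold.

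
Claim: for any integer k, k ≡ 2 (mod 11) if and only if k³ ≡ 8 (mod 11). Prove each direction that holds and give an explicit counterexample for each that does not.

Both directions hold.

(⇐) For the converse, argue contrapositively. If k ≢ 2 (mod 11), then k is congruent to one of 0, 1, 3, 4, 5, 6, 7, 8, 9, 10 modulo 11, and these give k³ ≡ 0, 1, 5, 9, 4, 7, 2, 6, 3, 10 respectively — never 8.

(⇒) Suppose k ≡ 2 (mod 11). Write k = 11j + 2. Then (11j + 2)³ = 1331j³ + 726j² + 132j + 8 = 11(121j³ + 66j² + 12j) + 8, so k³ ≡ 8 (mod 11).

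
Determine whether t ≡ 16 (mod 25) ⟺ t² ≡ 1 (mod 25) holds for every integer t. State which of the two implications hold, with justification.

Neither implication holds.

[⇒] This fails: take t = 16. Then 16 ≡ 16 (mod 25), but 16² = 256 ≡ 6 (mod 25), not 1.

[⇐] This fails: take t = 1. Then 1² = 1 ≡ 1 (mod 25), yet 1 ≡ 1 (mod 25), not 16.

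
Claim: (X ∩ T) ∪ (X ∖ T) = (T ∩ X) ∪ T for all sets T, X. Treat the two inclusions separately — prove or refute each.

(⊆) fails and (⊇) fails.

(⊆) This inclusion fails. Take T = ∅, X = {1}; then 1 ∈ (X ∩ T) ∪ (X ∖ T) but 1 ∉ (T ∩ X) ∪ T.

(⊇) This inclusion fails. Take T = {1}, X = ∅; then 1 ∈ (T ∩ X) ∪ T but 1 ∉ (X ∩ T) ∪ (X ∖ T).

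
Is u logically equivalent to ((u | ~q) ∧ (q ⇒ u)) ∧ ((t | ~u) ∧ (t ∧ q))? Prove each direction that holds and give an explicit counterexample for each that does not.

Not equivalent: only (⇐) holds.

[⇒] This fails. Under q = F, u = T, t = F, the left side is true but the right side is false.

[⇐] Assume the antecedent. If q is true, the antecedent forces (q = T, u = T, t = T), and u holds there. If q is false, the antecedent cannot hold. Either way u holds.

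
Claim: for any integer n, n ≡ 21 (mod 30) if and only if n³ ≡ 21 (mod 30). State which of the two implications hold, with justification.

(⇒) Suppose n ≡ 21 (mod 30). Write n = 30j + 21. Then (30j + 21)³ = 27000j³ + 56700j² + 39690j + 9261 = 30(900j³ + 1890j² + 1323j + 308) + 21, so n³ ≡ 21 (mod 30).

(⇐) Conversely, suppose n³ ≡ 21 (mod 30). The only residue r in {0, …, 29} with r³ ≡ 21 (mod 30) is r = 21, so n ≡ 21 (mod 30).

Both implications hold.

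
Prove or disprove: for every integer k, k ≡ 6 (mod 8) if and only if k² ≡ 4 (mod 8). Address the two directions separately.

[⇐] This fails: take k = 2. Then 2² = 4 ≡ 4 (mod 8), yet 2 ≡ 2 (mod 8), not 6.

[⇒] Suppose k ≡ 6 (mod 8). Write k = 8j + 6. Then (8j + 6)² = 64j² + 96j + 36 = 8(8j² + 12j + 4) + 4, so k² ≡ 4 (mod 8).

Only the forward implication holds.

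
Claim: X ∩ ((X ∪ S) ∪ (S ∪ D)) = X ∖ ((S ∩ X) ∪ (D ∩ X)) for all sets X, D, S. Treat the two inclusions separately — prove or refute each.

(⟹) This inclusion fails. Take X = {1}, D = {1}, S = ∅; then 1 ∈ X ∩ ((X ∪ S) ∪ (S ∪ D)) but 1 ∉ X ∖ ((S ∩ X) ∪ (D ∩ X)).

(⟸) Let x ∈ X ∖ ((S ∩ X) ∪ (D ∩ X)). Then x ∈ X and x ∉ D, S, from which x ∈ X ∩ ((X ∪ S) ∪ (S ∪ D)).

(⊆) fails; (⊇) holds.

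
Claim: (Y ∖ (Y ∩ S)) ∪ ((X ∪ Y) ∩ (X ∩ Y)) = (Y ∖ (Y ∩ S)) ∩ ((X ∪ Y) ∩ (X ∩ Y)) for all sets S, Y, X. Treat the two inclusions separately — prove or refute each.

(⊆) fails; (⊇) holds.

(⊆) This inclusion fails. Take S = ∅, Y = {1}, X = ∅; then 1 ∈ (Y ∖ (Y ∩ S)) ∪ ((X ∪ Y) ∩ (X ∩ Y)) but 1 ∉ (Y ∖ (Y ∩ S)) ∩ ((X ∪ Y) ∩ (X ∩ Y)).

(⊇) Let x ∈ (Y ∖ (Y ∩ S)) ∩ ((X ∪ Y) ∩ (X ∩ Y)). Then x ∈ Y ∩ X and x ∉ S, from which x ∈ (Y ∖ (Y ∩ S)) ∪ ((X ∪ Y) ∩ (X ∩ Y)).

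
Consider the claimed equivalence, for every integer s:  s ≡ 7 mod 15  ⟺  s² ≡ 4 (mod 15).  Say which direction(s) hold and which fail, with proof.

Only the forward implication holds.

(←) This fails: take s = 2. Then 2² = 4 ≡ 4 (mod 15), yet 2 ≡ 2 (mod 15), not 7.

(→) Suppose s ≡ 7 mod 15. Write s = 15j + 7. Then (15j + 7)² = 225j² + 210j + 49 = 15(15j² + 14j + 3) + 4, so s² ≡ 4 (mod 15).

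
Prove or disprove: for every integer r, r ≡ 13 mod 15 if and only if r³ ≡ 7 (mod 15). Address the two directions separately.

(⟹) Suppose r ≡ 13 mod 15. Write r = 15j + 13. Then (15j + 13)³ = 3375j³ + 8775j² + 7605j + 2197 = 15(225j³ + 585j² + 507j + 146) + 7, so r³ ≡ 7 (mod 15).

(⟸) Conversely, suppose r³ ≡ 7 (mod 15). The only residue r in {0, …, 14} with r³ ≡ 7 (mod 15) is r = 13, so r ≡ 13 (mod 15).

Both directions hold; the statement is true.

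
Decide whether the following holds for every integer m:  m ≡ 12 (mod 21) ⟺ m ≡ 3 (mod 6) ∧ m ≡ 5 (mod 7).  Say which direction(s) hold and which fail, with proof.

The forward direction fails; the converse holds.

[⇐] If m ≡ 3 (mod 6) and m ≡ 5 (mod 7), then by the Chinese remainder theorem m ≡ 33 (mod 42). Since 33 ≡ 12 (mod 21) and 21 ∣ 42, we get m ≡ 12 (mod 21).

[⇒] This fails: m = 12 gives 12 ≡ 12 (mod 21) but 12 ≡ 0 (mod 6), so the conjunction on the right does not hold.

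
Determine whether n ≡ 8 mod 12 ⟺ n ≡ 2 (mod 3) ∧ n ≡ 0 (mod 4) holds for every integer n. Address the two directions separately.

Both directions hold.

(⇒) Suppose n ≡ 8 (mod 12); write n = 12j + 8. Since 3 ∣ 12, reducing mod 3 gives n ≡ 8 ≡ 2 (mod 3); since 4 ∣ 12, reducing mod 4 gives n ≡ 8 ≡ 0 (mod 4).

(⇐) Conversely, if n ≡ 2 (mod 3) and n ≡ 0 (mod 4), then by the Chinese remainder theorem n ≡ 8 (mod 12). This is exactly n ≡ 8 (mod 12).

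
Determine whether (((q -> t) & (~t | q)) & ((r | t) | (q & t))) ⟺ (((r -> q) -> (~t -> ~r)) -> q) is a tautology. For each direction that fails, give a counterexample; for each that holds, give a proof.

(⇒) fails and (⇐) fails.

Forward direction. This fails. Under r = T, q = F, t = F, the left side is true but the right side is false.

Converse. This fails. Under r = F, q = T, t = F, the left side is false but the right side is true.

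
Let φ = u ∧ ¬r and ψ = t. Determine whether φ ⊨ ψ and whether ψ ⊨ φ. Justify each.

Neither implication holds.

(⇒) This fails. Under r = F, t = F, u = T, the left side is true but the right side is false.

(⇐) This fails. Under r = F, t = T, u = F, the left side is false but the right side is true.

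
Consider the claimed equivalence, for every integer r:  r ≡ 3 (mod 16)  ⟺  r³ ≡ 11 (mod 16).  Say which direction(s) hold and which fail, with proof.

(⇒) Suppose r ≡ 3 (mod 16). Write r = 16j + 3. Then (16j + 3)³ = 4096j³ + 2304j² + 432j + 27 = 16(256j³ + 144j² + 27j + 1) + 11, so r³ ≡ 11 (mod 16).

(⇐) Conversely, suppose r³ ≡ 11 (mod 16). The only residue r in {0, …, 15} with r³ ≡ 11 (mod 16) is r = 3, so r ≡ 3 (mod 16).

Both directions hold.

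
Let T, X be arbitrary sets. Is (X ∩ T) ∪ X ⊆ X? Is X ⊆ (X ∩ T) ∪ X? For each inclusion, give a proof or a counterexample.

Both inclusions hold; the sets are equal.

Forward inclusion. Let x ∈ (X ∩ T) ∪ X. Then either x ∈ X and x ∉ T; or x ∈ T ∩ X. In each case x ∈ X, so (X ∩ T) ∪ X ⊆ X.

Reverse inclusion. Let x ∈ X. Then either x ∈ X and x ∉ T; or x ∈ T ∩ X. In each case x ∈ (X ∩ T) ∪ X, so X ⊆ (X ∩ T) ∪ X.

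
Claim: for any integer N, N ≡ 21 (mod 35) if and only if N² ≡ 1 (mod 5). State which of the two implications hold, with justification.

Forward direction. Suppose N ≡ 21 (mod 35). Then N² ≡ 21² = 441 (mod 35), and since 5 ∣ 35, also N² ≡ 1 (mod 5).

Converse. This fails: take N = 1. Then 1² = 1 ≡ 1 (mod 5), yet 1 ≡ 1 (mod 35), not 21.

The forward direction holds; the converse fails.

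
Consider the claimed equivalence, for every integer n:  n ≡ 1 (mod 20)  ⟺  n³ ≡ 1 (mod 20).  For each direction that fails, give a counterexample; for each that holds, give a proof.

(→) Suppose n ≡ 1 (mod 20). Write n = 20j + 1. Then (20j + 1)³ = 8000j³ + 1200j² + 60j + 1 = 20(400j³ + 60j² + 3j) + 1, so n³ ≡ 1 (mod 20).

(←) Conversely, suppose n³ ≡ 1 (mod 20). The only residue r in {0, …, 19} with r³ ≡ 1 (mod 20) is r = 1, so n ≡ 1 (mod 20).

Both implications hold.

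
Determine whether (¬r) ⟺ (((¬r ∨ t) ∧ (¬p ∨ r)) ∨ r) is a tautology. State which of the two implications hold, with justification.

(⇒) fails and (⇐) fails.

(→) This fails. Under t = F, r = F, p = T, the left side is true but the right side is false.

(←) This fails. Under t = F, r = T, p = F, the left side is false but the right side is true.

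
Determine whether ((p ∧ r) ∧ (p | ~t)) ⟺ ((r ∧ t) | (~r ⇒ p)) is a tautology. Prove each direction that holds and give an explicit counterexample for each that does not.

Forward direction. Assume the antecedent. If r is true, (r ∧ t) | (~r ⇒ p) reduces to true regardless of the other variables. If r is false, the antecedent cannot hold. Either way (r ∧ t) | (~r ⇒ p) holds.

Converse. This fails. Under r = T, p = F, t = F, the left side is false but the right side is true.

Not equivalent: only (⇒) holds.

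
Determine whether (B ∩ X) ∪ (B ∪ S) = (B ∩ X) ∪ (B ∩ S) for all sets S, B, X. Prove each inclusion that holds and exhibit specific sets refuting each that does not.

(⊆) This inclusion fails. Take S = {1}, B = ∅, X = ∅; then 1 ∈ (B ∩ X) ∪ (B ∪ S) but 1 ∉ (B ∩ X) ∪ (B ∩ S).

(⊇) Let x ∈ (B ∩ X) ∪ (B ∩ S). Then either x ∈ S ∩ B and x ∉ X; or x ∈ B ∩ X and x ∉ S; or x ∈ S ∩ B ∩ X. In each case x ∈ (B ∩ X) ∪ (B ∪ S), so (B ∩ X) ∪ (B ∩ S) ⊆ (B ∩ X) ∪ (B ∪ S).

The sets are not equal: only the reverse inclusion holds.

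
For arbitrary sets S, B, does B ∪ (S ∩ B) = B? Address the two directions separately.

(⊇) Let x ∈ B. Then either x ∈ B and x ∉ S; or x ∈ S ∩ B. In each case x ∈ B ∪ (S ∩ B), so B ⊆ B ∪ (S ∩ B).

(⊆) Let x ∈ B ∪ (S ∩ B). Then either x ∈ B and x ∉ S; or x ∈ S ∩ B. In each case x ∈ B, so B ∪ (S ∩ B) ⊆ B.

The two sets are equal.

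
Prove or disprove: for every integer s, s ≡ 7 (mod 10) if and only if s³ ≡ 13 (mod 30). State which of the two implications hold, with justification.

Converse. The residues r modulo 30 with r³ ≡ 13 (mod 30) are exactly {7}, and each is ≡ 7 (mod 10).

Forward direction. This fails: take s = 17. Then 17 ≡ 7 (mod 10), but 17³ = 4913 ≡ 23 (mod 30), not 13.

Only the reverse direction holds.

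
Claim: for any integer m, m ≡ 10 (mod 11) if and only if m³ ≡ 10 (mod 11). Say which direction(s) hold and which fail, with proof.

Both directions hold.

[⇒] Suppose m ≡ 10 (mod 11). Write m = 11j + 10. Then (11j + 10)³ = 1331j³ + 3630j² + 3300j + 1000 = 11(121j³ + 330j² + 300j + 90) + 10, so m³ ≡ 10 (mod 11).

[⇐] For the converse, argue contrapositively. If m ≢ 10 (mod 11), then m is congruent to one of 0, 1, 2, 3, 4, 5, 6, 7, 8, 9 modulo 11, and these give m³ ≡ 0, 1, 8, 5, 9, 4, 7, 2, 6, 3 respectively — never 10.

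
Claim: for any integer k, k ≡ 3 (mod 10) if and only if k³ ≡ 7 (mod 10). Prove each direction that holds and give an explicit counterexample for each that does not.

[⇒] Suppose k ≡ 3 (mod 10). Write k = 10j + 3. Then (10j + 3)³ = 1000j³ + 900j² + 270j + 27 = 10(100j³ + 90j² + 27j + 2) + 7, so k³ ≡ 7 (mod 10).

[⇐] Conversely, suppose k³ ≡ 7 (mod 10). The only residue r in {0, …, 9} with r³ ≡ 7 (mod 10) is r = 3, so k ≡ 3 (mod 10).

Both directions hold.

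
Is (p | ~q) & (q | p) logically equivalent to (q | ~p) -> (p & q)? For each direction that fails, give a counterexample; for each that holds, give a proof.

The biconditional holds.

(⟹) Assume the antecedent. If p is true, (q | ~p) -> (p & q) reduces to true regardless of the other variables. If p is false, the antecedent cannot hold. Either way (q | ~p) -> (p & q) holds.

(⟸) Assume the antecedent. If p is true, (p | ~q) & (q | p) reduces to true regardless of the other variables. If p is false, the antecedent cannot hold. Either way (p | ~q) & (q | p) holds.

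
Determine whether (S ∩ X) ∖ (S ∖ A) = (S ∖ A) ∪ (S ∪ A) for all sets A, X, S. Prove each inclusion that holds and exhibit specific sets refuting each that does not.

(⊆) Let x ∈ (S ∩ X) ∖ (S ∖ A). Then x ∈ A ∩ X ∩ S, from which x ∈ (S ∖ A) ∪ (S ∪ A).

(⊇) This inclusion fails. Take A = {1}, X = ∅, S = ∅; then 1 ∈ (S ∖ A) ∪ (S ∪ A) but 1 ∉ (S ∩ X) ∖ (S ∖ A).

(⊆) holds; (⊇) fails.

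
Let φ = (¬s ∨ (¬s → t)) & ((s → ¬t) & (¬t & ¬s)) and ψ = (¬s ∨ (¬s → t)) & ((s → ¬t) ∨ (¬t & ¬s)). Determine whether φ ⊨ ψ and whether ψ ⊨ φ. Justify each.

(→) Assume the antecedent. If t is true, the antecedent cannot hold. If t is false, the consequent reduces to true regardless of the other variables. Either way the consequent holds.

(←) This fails. Under t = T, s = F, the left side is false but the right side is true.

Only the forward direction holds.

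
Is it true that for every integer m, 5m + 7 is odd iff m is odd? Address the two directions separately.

Forward direction. This fails: m = 4 gives 5m + 7 = 27, which is odd, but 4 is even, not odd.

Converse. This also fails: m = 1 is odd, but 5m + 7 = 12 is even, not odd.

(⇒) fails and (⇐) fails.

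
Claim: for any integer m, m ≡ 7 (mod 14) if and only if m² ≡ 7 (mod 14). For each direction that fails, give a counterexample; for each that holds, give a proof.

(⇒) Suppose m ≡ 7 (mod 14). Write m = 14j + 7. Then (14j + 7)² = 196j² + 196j + 49 = 14(14j² + 14j + 3) + 7, so m² ≡ 7 (mod 14).

(⇐) Conversely, suppose m² ≡ 7 (mod 14). The only residue r in {0, …, 13} with r² ≡ 7 (mod 14) is r = 7, so m ≡ 7 (mod 14).

Both implications hold.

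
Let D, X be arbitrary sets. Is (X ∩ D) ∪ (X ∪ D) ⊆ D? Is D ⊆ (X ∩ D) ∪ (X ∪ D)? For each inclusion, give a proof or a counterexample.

(⊆) This inclusion fails. Take D = ∅, X = {1}; then 1 ∈ (X ∩ D) ∪ (X ∪ D) but 1 ∉ D.

(⊇) Let x ∈ D. Then either x ∈ D and x ∉ X; or x ∈ D ∩ X. In each case x ∈ (X ∩ D) ∪ (X ∪ D), so D ⊆ (X ∩ D) ∪ (X ∪ D).

(⊆) fails; (⊇) holds.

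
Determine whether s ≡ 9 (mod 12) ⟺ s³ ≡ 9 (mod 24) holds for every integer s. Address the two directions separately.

Not equivalent: only (⇐) holds.

(⟹) This fails: take s = 21. Then 21 ≡ 9 (mod 12), but 21³ = 9261 ≡ 21 (mod 24), not 9.

(⟸) Conversely, the residues r modulo 24 with r³ ≡ 9 (mod 24) are exactly {9}, and each is ≡ 9 (mod 12).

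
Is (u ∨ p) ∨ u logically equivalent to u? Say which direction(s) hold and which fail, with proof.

(⟹) This fails. Under p = T, u = F, the left side is true but the right side is false.

(⟸) Assume the antecedent. If p is true, (u ∨ p) ∨ u reduces to true regardless of the other variables. If p is false, the antecedent forces (p = F, u = T), and (u ∨ p) ∨ u holds there. Either way (u ∨ p) ∨ u holds.

(⇒) fails; (⇐) holds.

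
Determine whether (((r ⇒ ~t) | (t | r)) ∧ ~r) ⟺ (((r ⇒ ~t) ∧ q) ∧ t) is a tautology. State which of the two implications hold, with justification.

Forward direction. This fails. Under q = F, r = F, t = F, the left side is true but the right side is false.

Converse. Assume the antecedent. If q is true, the antecedent forces (q = T, r = F, t = T), and ((r ⇒ ~t) | (t | r)) ∧ ~r holds there. If q is false, the antecedent cannot hold. Either way ((r ⇒ ~t) | (t | r)) ∧ ~r holds.

Only the reverse direction holds.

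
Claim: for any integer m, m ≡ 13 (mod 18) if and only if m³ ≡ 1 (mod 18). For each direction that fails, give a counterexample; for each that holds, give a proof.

Only the forward implication holds.

Forward direction. Suppose m ≡ 13 (mod 18). Write m = 18j + 13. Then (18j + 13)³ = 5832j³ + 12636j² + 9126j + 2197 = 18(324j³ + 702j² + 507j + 122) + 1, so m³ ≡ 1 (mod 18).

Converse. This fails: take m = 1. Then 1³ = 1 ≡ 1 (mod 18), yet 1 ≡ 1 (mod 18), not 13.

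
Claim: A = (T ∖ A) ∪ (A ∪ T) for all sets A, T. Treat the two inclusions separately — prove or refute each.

(⊆) Let x ∈ A. Then either x ∈ A and x ∉ T; or x ∈ A ∩ T. In each case x ∈ (T ∖ A) ∪ (A ∪ T), so A ⊆ (T ∖ A) ∪ (A ∪ T).

(⊇) This inclusion fails. Take A = ∅, T = {1}; then 1 ∈ (T ∖ A) ∪ (A ∪ T) but 1 ∉ A.

(⊆) holds; (⊇) fails.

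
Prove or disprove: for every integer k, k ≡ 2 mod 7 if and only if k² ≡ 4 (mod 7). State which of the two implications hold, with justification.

Not equivalent: only (⇒) holds.

(→) Suppose k ≡ 2 mod 7. Write k = 7j + 2. Then (7j + 2)² = 49j² + 28j + 4 = 7(7j² + 4j) + 4, so k² ≡ 4 (mod 7).

(←) This fails: take k = 5. Then 5² = 25 ≡ 4 (mod 7), yet 5 ≡ 5 (mod 7), not 2.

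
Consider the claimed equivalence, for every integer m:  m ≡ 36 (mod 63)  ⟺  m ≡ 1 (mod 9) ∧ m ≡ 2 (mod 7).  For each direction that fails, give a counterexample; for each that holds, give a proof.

Both directions fail.

(→) This fails: m = 36 gives 36 ≡ 36 (mod 63) but 36 ≡ 0 (mod 9), so the conjunction on the right does not hold.

(←) This fails: m = 37 satisfies both congruences on the right (37 ≡ 1 mod 9 and 37 ≡ 2 mod 7) yet 37 ≡ 37 (mod 63), not 36.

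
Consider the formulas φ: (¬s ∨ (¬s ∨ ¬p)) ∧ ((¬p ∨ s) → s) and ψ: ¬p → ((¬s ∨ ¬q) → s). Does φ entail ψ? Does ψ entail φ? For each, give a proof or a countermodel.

(⇒) holds; (⇐) fails.

[⇒] Assume the antecedent. If p is true, ¬p → ((¬s ∨ ¬q) → s) reduces to true regardless of the other variables. If p is false, the antecedent forces (p = F, q = F, s = T) or (p = F, q = T, s = T), and ¬p → ((¬s ∨ ¬q) → s) holds there. Either way ¬p → ((¬s ∨ ¬q) → s) holds.

[⇐] This fails. Under p = T, q = F, s = T, the left side is false but the right side is true.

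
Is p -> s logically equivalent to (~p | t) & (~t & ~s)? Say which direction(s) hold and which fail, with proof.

(⇒) This fails. Under p = F, t = T, s = F, the left side is true but the right side is false.

(⇐) Assume the antecedent. If p is true, the antecedent cannot hold. If p is false, p -> s reduces to true regardless of the other variables. Either way p -> s holds.

Only the reverse direction holds.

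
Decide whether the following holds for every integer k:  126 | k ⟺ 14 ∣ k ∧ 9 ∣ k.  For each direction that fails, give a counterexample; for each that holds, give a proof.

Both directions hold; the statement is true.

(←) Suppose 14 ∣ k and 9 ∣ k. Any common multiple of 14 and 9 is a multiple of their lcm; here gcd(14, 9) = 1, so lcm(14, 9) = 14·9 = 126, so 126 ∣ k.

(→) If 126 ∣ k, write k = 126q. Since 126 = 9·14, k = 14·(9q), so 14 ∣ k; and since 126 = 14·9, k = 9·(14q), so 9 ∣ k.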